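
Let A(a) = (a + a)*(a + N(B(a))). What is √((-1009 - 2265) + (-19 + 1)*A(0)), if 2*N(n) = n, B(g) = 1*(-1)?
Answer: I*√3274 ≈ 57.219*I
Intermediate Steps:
B(g) = -1
N(n) = n/2
A(a) = 2*a*(-½ + a) (A(a) = (a + a)*(a + (½)*(-1)) = (2*a)*(a - ½) = (2*a)*(-½ + a) = 2*a*(-½ + a))
√((-1009 - 2265) + (-19 + 1)*A(0)) = √((-1009 - 2265) + (-19 + 1)*(0*(-1 + 2*0))) = √(-3274 - 0*(-1 + 0)) = √(-3274 - 0*(-1)) = √(-3274 - 18*0) = √(-3274 + 0) = √(-3274) = I*√3274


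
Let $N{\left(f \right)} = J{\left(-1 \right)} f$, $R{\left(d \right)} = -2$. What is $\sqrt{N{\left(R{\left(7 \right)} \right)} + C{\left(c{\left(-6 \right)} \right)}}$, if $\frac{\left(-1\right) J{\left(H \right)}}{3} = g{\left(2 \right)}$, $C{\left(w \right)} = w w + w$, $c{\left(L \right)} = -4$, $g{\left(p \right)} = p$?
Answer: $2 \sqrt{6} \approx 4.899$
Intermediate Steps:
$C{\left(w \right)} = w + w^{2}$ ($C{\left(w \right)} = w^{2} + w = w + w^{2}$)
$J{\left(H \right)} = -6$ ($J{\left(H \right)} = \left(-3\right) 2 = -6$)
$N{\left(f \right)} = - 6 f$
$\sqrt{N{\left(R{\left(7 \right)} \right)} + C{\left(c{\left(-6 \right)} \right)}} = \sqrt{\left(-6\right) \left(-2\right) - 4 \left(1 - 4\right)} = \sqrt{12 - -12} = \sqrt{12 + 12} = \sqrt{24} = 2 \sqrt{6}$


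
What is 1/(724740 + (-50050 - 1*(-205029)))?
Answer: 1/879719 ≈ 1.1367e-6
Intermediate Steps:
1/(724740 + (-50050 - 1*(-205029))) = 1/(724740 + (-50050 + 205029)) = 1/(724740 + 154979) = 1/879719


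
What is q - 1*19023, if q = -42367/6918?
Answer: -131643481/6918 ≈ -19029.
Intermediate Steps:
q = -42367/6918 (q = -42367*1/6918 = -42367/6918 ≈ -6.1242)
q - 1*19023 = -42367/6918 - 1*19023 = -42367/6918 - 19023 = -131643481/6918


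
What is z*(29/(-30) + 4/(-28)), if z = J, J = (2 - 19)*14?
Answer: 3961/15 ≈ 264.07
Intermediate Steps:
J = -238 (J = -17*14 = -238)
z = -238
z*(29/(-30) + 4/(-28)) = -238*(29/(-30) + 4/(-28)) = -238*(29*(-1/30) + 4*(-1/28)) = -238*(-29/30 - ⅐) = -238*(-233/210) = 3961/15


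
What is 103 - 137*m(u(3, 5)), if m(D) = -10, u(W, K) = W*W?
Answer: 1473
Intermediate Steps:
u(W, K) = W²
103 - 137*m(u(3, 5)) = 103 - 137*(-10) = 103 + 1370 = 1473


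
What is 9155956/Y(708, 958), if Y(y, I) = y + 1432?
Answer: 2288989/535 ≈ 4278.5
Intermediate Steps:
Y(y, I) = 1432 + y
9155956/Y(708, 958) = 9155956/(1432 + 708) = 9155956/2140 = 9155956*(1/2140) = 2288989/535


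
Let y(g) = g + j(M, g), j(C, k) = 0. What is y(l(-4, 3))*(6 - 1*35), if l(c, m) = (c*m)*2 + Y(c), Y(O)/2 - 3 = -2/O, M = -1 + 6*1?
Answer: 493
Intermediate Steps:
M = 5 (M = -1 + 6 = 5)
Y(O) = 6 - 4/O (Y(O) = 6 + 2*(-2/O) = 6 - 4/O)
l(c, m) = 6 - 4/c + 2*c*m (l(c, m) = (c*m)*2 + (6 - 4/c) = 2*c*m + (6 - 4/c) = 6 - 4/c + 2*c*m)
y(g) = g (y(g) = g + 0 = g)
y(l(-4, 3))*(6 - 1*35) = (6 - 4/(-4) + 2*(-4)*3)*(6 - 1*35) = (6 - 4*(-1/4) - 24)*(6 - 35) = (6 + 1 - 24)*(-29) = -17*(-29) = 493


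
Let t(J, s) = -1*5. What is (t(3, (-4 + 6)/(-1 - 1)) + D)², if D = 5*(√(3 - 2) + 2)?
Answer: 100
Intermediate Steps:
t(J, s) = -5
D = 15 (D = 5*(√1 + 2) = 5*(1 + 2) = 5*3 = 15)
(t(3, (-4 + 6)/(-1 - 1)) + D)² = (-5 + 15)² = 10² = 100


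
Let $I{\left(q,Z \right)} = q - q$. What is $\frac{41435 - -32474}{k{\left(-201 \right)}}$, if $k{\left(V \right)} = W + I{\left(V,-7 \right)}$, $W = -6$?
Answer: $- \frac{73909}{6} \approx -12318.0$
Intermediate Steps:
$I{\left(q,Z \right)} = 0$
$k{\left(V \right)} = -6$ ($k{\left(V \right)} = -6 + 0 = -6$)
$\frac{41435 - -32474}{k{\left(-201 \right)}} = \frac{41435 - -32474}{-6} = \left(41435 + 32474\right) \left(- \frac{1}{6}\right) = 73909 \left(- \frac{1}{6}\right) = - \frac{73909}{6}$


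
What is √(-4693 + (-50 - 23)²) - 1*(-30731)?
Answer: 30731 + 2*√159 ≈ 30756.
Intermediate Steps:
√(-4693 + (-50 - 23)²) - 1*(-30731) = √(-4693 + (-73)²) + 30731 = √(-4693 + 5329) + 30731 = √636 + 30731 = 2*√159 + 30731 = 30731 + 2*√159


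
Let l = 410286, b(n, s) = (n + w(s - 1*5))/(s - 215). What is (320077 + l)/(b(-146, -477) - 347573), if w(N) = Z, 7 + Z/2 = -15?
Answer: -252705598/120260163 ≈ -2.1013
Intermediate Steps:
Z = -44 (Z = -14 + 2*(-15) = -14 - 30 = -44)
w(N) = -44
b(n, s) = (-44 + n)/(-215 + s) (b(n, s) = (n - 44)/(s - 215) = (-44 + n)/(-215 + s))
(320077 + l)/(b(-146, -477) - 347573) = (320077 + 410286)/((-44 - 146)/(-215 - 477) - 347573) = 730363/(-190/(-692) - 347573) = 730363/(-1/692*(-190) - 347573) = 730363/(95/346 - 347573) = 730363/(-120260163/346) = 730363*(-346/120260163) = -252705598/120260163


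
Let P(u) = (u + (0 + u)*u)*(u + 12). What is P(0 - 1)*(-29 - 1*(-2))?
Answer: 0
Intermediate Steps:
P(u) = (12 + u)*(u + u²) (P(u) = (u + u*u)*(12 + u) = (u + u²)*(12 + u) = (12 + u)*(u + u²))
P(0 - 1)*(-29 - 1*(-2)) = ((0 - 1)*(12 + (0 - 1)² + 13*(0 - 1)))*(-29 - 1*(-2)) = (-(12 + (-1)² + 13*(-1)))*(-29 + 2) = -(12 + 1 - 13)*(-27) = -1*0*(-27) = 0*(-27) = 0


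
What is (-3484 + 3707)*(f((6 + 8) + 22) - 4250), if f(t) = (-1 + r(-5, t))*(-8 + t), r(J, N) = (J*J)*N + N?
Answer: 4890390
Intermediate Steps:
r(J, N) = N + N*J² (r(J, N) = J²*N + N = N*J² + N = N + N*J²)
f(t) = (-1 + 26*t)*(-8 + t) (f(t) = (-1 + t*(1 + (-5)²))*(-8 + t) = (-1 + t*(1 + 25))*(-8 + t) = (-1 + t*26)*(-8 + t) = (-1 + 26*t)*(-8 + t))
(-3484 + 3707)*(f((6 + 8) + 22) - 4250) = (-3484 + 3707)*((8 - 209*((6 + 8) + 22) + 26*((6 + 8) + 22)²) - 4250) = 223*((8 - 209*(14 + 22) + 26*(14 + 22)²) - 4250) = 223*((8 - 209*36 + 26*36²) - 4250) = 223*((8 - 7524 + 26*1296) - 4250) = 223*((8 - 7524 + 33696) - 4250) = 223*(26180 - 4250) = 223*21930 = 4890390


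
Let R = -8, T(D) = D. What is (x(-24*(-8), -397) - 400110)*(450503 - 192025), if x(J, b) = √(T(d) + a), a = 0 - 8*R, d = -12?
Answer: -103419632580 + 516956*√13 ≈ -1.0342e+11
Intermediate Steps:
a = 64 (a = 0 - 8*(-8) = 0 + 64 = 64)
x(J, b) = 2*√13 (x(J, b) = √(-12 + 64) = √52 = 2*√13)
(x(-24*(-8), -397) - 400110)*(450503 - 192025) = (2*√13 - 400110)*(450503 - 192025) = (-400110 + 2*√13)*258478 = -103419632580 + 516956*√13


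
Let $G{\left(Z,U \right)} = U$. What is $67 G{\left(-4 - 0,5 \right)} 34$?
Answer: $11390$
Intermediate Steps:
$67 G{\left(-4 - 0,5 \right)} 34 = 67 \cdot 5 \cdot 34 = 335 \cdot 34 = 11390$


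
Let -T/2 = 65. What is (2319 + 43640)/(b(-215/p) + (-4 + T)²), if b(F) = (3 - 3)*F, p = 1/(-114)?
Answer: 45959/17956 ≈ 2.5595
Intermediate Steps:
p = -1/114 ≈ -0.0087719
T = -130 (T = -2*65 = -130)
b(F) = 0 (b(F) = 0*F = 0)
(2319 + 43640)/(b(-215/p) + (-4 + T)²) = (2319 + 43640)/(0 + (-4 - 130)²) = 45959/(0 + (-134)²) = 45959/(0 + 17956) = 45959/17956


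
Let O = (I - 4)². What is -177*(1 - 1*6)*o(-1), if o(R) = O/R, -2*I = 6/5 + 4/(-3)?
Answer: -205379/15 ≈ -13692.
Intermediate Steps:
I = 1/15 (I = -(6/5 + 4/(-3))/2 = -(6*(⅕) + 4*(-⅓))/2 = -(6/5 - 4/3)/2 = -½*(-2/15) = 1/15 ≈ 0.066667)
O = 3481/225 (O = (1/15 - 4)² = (-59/15)² = 3481/225 ≈ 15.471)
o(R) = 3481/(225*R)
-177*(1 - 1*6)*o(-1) = -177*(1 - 1*6)*(3481/225)/(-1) = -177*(1 - 6)*(3481/225)*(-1) = -(-885)*(-3481)/225 = -177*3481/45 = -205379/15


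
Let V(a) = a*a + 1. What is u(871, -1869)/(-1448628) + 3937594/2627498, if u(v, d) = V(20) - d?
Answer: 1424536125143/951566793186 ≈ 1.4970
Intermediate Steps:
V(a) = 1 + a² (V(a) = a² + 1 = 1 + a²)
u(v, d) = 401 - d (u(v, d) = (1 + 20²) - d = (1 + 400) - d = 401 - d)
u(871, -1869)/(-1448628) + 3937594/2627498 = (401 - 1*(-1869))/(-1448628) + 3937594/2627498 = (401 + 1869)*(-1/1448628) + 3937594*(1/2627498) = 2270*(-1/1448628) + 1968797/1313749 = -1135/724314 + 1968797/1313749 = 1424536125143/951566793186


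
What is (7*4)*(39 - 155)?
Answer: -3248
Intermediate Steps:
(7*4)*(39 - 155) = 28*(-116) = -3248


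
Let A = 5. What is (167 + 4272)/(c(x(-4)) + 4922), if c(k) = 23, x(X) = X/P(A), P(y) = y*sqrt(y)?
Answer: 193/215 ≈ 0.89767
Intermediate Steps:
P(y) = y**(3/2)
x(X) = X*sqrt(5)/25 (x(X) = X/(5**(3/2)) = X/((5*sqrt(5))) = X*(sqrt(5)/25) = X*sqrt(5)/25)
(167 + 4272)/(c(x(-4)) + 4922) = (167 + 4272)/(23 + 4922) = 4439/4945 = 4439*(1/4945) = 193/215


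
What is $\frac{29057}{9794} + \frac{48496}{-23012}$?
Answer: $\frac{48422465}{56344882} \approx 0.85939$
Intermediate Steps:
$\frac{29057}{9794} + \frac{48496}{-23012} = 29057 \cdot \frac{1}{9794} + 48496 \left(- \frac{1}{23012}\right) = \frac{29057}{9794} - \frac{12124}{5753} = \frac{48422465}{56344882}$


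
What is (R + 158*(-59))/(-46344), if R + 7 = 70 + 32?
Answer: 9227/46344 ≈ 0.19910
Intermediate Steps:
R = 95 (R = -7 + (70 + 32) = -7 + 102 = 95)
(R + 158*(-59))/(-46344) = (95 + 158*(-59))/(-46344) = (95 - 9322)*(-1/46344) = -9227*(-1/46344) = 9227/46344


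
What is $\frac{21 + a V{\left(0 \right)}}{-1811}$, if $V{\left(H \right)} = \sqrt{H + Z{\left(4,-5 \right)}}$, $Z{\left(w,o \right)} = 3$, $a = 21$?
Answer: $- \frac{21}{1811} - \frac{21 \sqrt{3}}{1811} \approx -0.03168$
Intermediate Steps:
$V{\left(H \right)} = \sqrt{3 + H}$ ($V{\left(H \right)} = \sqrt{H + 3} = \sqrt{3 + H}$)
$\frac{21 + a V{\left(0 \right)}}{-1811} = \frac{21 + 21 \sqrt{3 + 0}}{-1811} = \left(21 + 21 \sqrt{3}\right) \left(- \frac{1}{1811}\right) = - \frac{21}{1811} - \frac{21 \sqrt{3}}{1811}$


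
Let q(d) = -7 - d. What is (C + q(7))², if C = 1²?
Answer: 169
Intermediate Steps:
C = 1
(C + q(7))² = (1 + (-7 - 1*7))² = (1 + (-7 - 7))² = (1 - 14)² = (-13)² = 169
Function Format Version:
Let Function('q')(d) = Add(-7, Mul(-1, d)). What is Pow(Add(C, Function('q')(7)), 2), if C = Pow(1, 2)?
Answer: 169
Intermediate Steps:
C = 1
Pow(Add(C, Function('q')(7)), 2) = Pow(Add(1, Add(-7, Mul(-1, 7))), 2) = Pow(Add(1, Add(-7, -7)), 2) = Pow(Add(1, -14), 2) = Pow(-13, 2) = 169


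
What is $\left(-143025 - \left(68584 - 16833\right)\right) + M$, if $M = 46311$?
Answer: $-148465$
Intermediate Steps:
$\left(-143025 - \left(68584 - 16833\right)\right) + M = \left(-143025 - \left(68584 - 16833\right)\right) + 46311 = \left(-143025 - 51751\right) + 46311 = -194776 + 46311 = -148465$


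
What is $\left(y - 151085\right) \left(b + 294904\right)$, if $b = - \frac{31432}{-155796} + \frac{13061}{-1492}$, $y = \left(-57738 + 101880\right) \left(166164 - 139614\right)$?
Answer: $\frac{20081388785542462622185}{58111908} \approx 3.4556 \cdot 10^{14}$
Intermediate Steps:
$y = 1171970100$ ($y = 44142 \cdot 26550 = 1171970100$)
$b = - \frac{496988753}{58111908}$ ($b = \left(-31432\right) \left(- \frac{1}{155796}\right) + 13061 \left(- \frac{1}{1492}\right) = \frac{7858}{38949} - \frac{13061}{1492} = - \frac{496988753}{58111908} \approx -8.5523$)
$\left(y - 151085\right) \left(b + 294904\right) = \left(1171970100 - 151085\right) \left(- \frac{496988753}{58111908} + 294904\right) = 1171819015 \cdot \frac{17136937128079}{58111908} = \frac{20081388785542462622185}{58111908}$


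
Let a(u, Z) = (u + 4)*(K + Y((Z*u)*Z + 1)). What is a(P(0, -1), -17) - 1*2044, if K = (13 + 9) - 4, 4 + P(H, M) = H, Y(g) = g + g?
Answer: -2044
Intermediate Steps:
Y(g) = 2*g
P(H, M) = -4 + H
K = 18 (K = 22 - 4 = 18)
a(u, Z) = (4 + u)*(20 + 2*u*Z²) (a(u, Z) = (u + 4)*(18 + 2*((Z*u)*Z + 1)) = (4 + u)*(18 + 2*(u*Z² + 1)) = (4 + u)*(18 + 2*(1 + u*Z²)) = (4 + u)*(18 + (2 + 2*u*Z²)) = (4 + u)*(20 + 2*u*Z²))
a(P(0, -1), -17) - 1*2044 = (80 + 20*(-4 + 0) + 2*(-17)²*(-4 + 0)² + 8*(-4 + 0)*(-17)²) - 1*2044 = (80 + 20*(-4) + 2*289*(-4)² + 8*(-4)*289) - 2044 = (80 - 80 + 2*289*16 - 9248) - 2044 = (80 - 80 + 9248 - 9248) - 2044 = 0 - 2044 = -2044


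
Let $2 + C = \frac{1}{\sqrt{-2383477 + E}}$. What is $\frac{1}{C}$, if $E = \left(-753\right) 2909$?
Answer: $- \frac{9147908}{18295817} + \frac{7 i \sqrt{93346}}{18295817} \approx -0.5 + 0.00011689 i$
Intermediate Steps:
$E = -2190477$
$C = -2 - \frac{i \sqrt{93346}}{653422}$ ($C = -2 + \frac{1}{\sqrt{-2383477 - 2190477}} = -2 + \frac{1}{\sqrt{-4573954}} = -2 + \frac{1}{7 i \sqrt{93346}} = -2 - \frac{i \sqrt{93346}}{653422} \approx -2.0 - 0.00046758 i$)
$\frac{1}{C} = \frac{1}{-2 - \frac{i \sqrt{93346}}{653422}}$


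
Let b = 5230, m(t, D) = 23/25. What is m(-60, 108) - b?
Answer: -130727/25 ≈ -5229.1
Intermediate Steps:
m(t, D) = 23/25 (m(t, D) = 23*(1/25) = 23/25)
m(-60, 108) - b = 23/25 - 1*5230 = 23/25 - 5230 = -130727/25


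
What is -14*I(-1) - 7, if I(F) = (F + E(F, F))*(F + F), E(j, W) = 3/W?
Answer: -119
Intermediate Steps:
I(F) = 2*F*(F + 3/F) (I(F) = (F + 3/F)*(F + F) = (F + 3/F)*(2*F) = 2*F*(F + 3/F))
-14*I(-1) - 7 = -14*(6 + 2*(-1)²) - 7 = -14*(6 + 2*1) - 7 = -14*(6 + 2) - 7 = -14*8 - 7 = -112 - 7 = -119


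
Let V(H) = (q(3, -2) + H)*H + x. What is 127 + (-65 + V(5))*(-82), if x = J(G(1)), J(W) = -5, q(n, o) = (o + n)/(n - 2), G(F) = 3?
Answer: 3407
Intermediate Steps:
q(n, o) = (n + o)/(-2 + n)
x = -5
V(H) = -5 + H*(1 + H) (V(H) = ((3 - 2)/(-2 + 3) + H)*H - 5 = (1/1 + H)*H - 5 = (1*1 + H)*H - 5 = (1 + H)*H - 5 = H*(1 + H) - 5 = -5 + H*(1 + H))
127 + (-65 + V(5))*(-82) = 127 + (-65 + (-5 + 5 + 5²))*(-82) = 127 + (-65 + (-5 + 5 + 25))*(-82) = 127 + (-65 + 25)*(-82) = 127 - 40*(-82) = 127 + 3280 = 3407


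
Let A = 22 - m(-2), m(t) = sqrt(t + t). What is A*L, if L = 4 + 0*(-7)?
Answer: 88 - 8*I ≈ 88.0 - 8.0*I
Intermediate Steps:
m(t) = sqrt(2)*sqrt(t) (m(t) = sqrt(2*t) = sqrt(2)*sqrt(t))
L = 4 (L = 4 + 0 = 4)
A = 22 - 2*I (A = 22 - sqrt(2)*sqrt(-2) = 22 - sqrt(2)*I*sqrt(2) = 22 - 2*I ≈ 22.0 - 2.0*I)
A*L = (22 - 2*I)*4 = 88 - 8*I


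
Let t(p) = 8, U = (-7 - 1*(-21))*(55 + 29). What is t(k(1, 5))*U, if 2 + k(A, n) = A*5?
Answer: 9408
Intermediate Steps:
k(A, n) = -2 + 5*A (k(A, n) = -2 + A*5 = -2 + 5*A)
U = 1176 (U = (-7 + 21)*84 = 14*84 = 1176)
t(k(1, 5))*U = 8*1176 = 9408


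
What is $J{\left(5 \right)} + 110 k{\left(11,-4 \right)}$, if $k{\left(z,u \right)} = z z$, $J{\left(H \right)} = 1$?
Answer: $13311$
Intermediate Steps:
$k{\left(z,u \right)} = z^{2}$
$J{\left(5 \right)} + 110 k{\left(11,-4 \right)} = 1 + 110 \cdot 11^{2} = 1 + 110 \cdot 121 = 1 + 13310 = 13311$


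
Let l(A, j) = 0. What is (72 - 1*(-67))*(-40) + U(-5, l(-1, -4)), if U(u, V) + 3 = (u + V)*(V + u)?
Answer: -5538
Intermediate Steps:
U(u, V) = -3 + (V + u)² (U(u, V) = -3 + (u + V)*(V + u) = -3 + (V + u)*(V + u) = -3 + (V + u)²)
(72 - 1*(-67))*(-40) + U(-5, l(-1, -4)) = (72 - 1*(-67))*(-40) + (-3 + (0 - 5)²) = (72 + 67)*(-40) + (-3 + (-5)²) = 139*(-40) + (-3 + 25) = -5560 + 22 = -5538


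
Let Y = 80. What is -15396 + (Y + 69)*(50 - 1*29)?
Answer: -12267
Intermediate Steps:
-15396 + (Y + 69)*(50 - 1*29) = -15396 + (80 + 69)*(50 - 1*29) = -15396 + 149*(50 - 29) = -15396 + 149*21 = -15396 + 3129 = -12267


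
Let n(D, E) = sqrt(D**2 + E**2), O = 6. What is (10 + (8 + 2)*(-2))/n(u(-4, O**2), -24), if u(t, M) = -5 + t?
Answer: -10*sqrt(73)/219 ≈ -0.39014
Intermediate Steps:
(10 + (8 + 2)*(-2))/n(u(-4, O**2), -24) = (10 + (8 + 2)*(-2))/(sqrt((-5 - 4)**2 + (-24)**2)) = (10 + 10*(-2))/(sqrt((-9)**2 + 576)) = (10 - 20)/(sqrt(81 + 576)) = -10*sqrt(73)/219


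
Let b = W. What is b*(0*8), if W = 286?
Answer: 0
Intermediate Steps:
b = 286
b*(0*8) = 286*(0*8) = 286*0 = 0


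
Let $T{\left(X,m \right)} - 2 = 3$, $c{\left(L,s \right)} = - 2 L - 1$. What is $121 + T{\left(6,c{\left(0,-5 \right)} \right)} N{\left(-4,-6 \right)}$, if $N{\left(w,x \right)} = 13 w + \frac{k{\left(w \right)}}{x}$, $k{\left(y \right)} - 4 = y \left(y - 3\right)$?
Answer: $- \frac{497}{3} \approx -165.67$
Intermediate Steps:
$k{\left(y \right)} = 4 + y \left(-3 + y\right)$ ($k{\left(y \right)} = 4 + y \left(y - 3\right) = 4 + y \left(-3 + y\right)$)
$c{\left(L,s \right)} = -1 - 2 L$
$T{\left(X,m \right)} = 5$ ($T{\left(X,m \right)} = 2 + 3 = 5$)
$N{\left(w,x \right)} = 13 w + \frac{4 + w^{2} - 3 w}{x}$
$121 + T{\left(6,c{\left(0,-5 \right)} \right)} N{\left(-4,-6 \right)} = 121 + 5 \frac{4 + \left(-4\right)^{2} - -12 + 13 \left(-4\right) \left(-6\right)}{-6} = 121 + 5 \left(- \frac{4 + 16 + 12 + 312}{6}\right) = 121 + 5 \left(\left(- \frac{1}{6}\right) 344\right) = 121 + 5 \left(- \frac{172}{3}\right) = 121 - \frac{860}{3} = - \frac{497}{3}$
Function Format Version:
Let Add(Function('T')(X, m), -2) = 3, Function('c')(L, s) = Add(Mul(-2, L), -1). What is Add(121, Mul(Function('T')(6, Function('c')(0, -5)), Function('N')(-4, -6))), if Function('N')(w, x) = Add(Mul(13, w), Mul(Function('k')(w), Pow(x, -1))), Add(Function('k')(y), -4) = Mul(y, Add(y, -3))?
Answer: Rational(-497, 3) ≈ -165.67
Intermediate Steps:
Function('k')(y) = Add(4, Mul(y, Add(-3, y))) (Function('k')(y) = Add(4, Mul(y, Add(y, -3))) = Add(4, Mul(y, Add(-3, y))))
Function('c')(L, s) = Add(-1, Mul(-2, L))
Function('T')(X, m) = 5 (Function('T')(X, m) = Add(2, 3) = 5)
Function('N')(w, x) = Add(Mul(13, w), Mul(Pow(x, -1), Add(4, Pow(w, 2), Mul(-3, w)))) (Function('N')(w, x) = Add(Mul(13, w), Mul(Add(4, Pow(w, 2), Mul(-3, w)), Pow(x, -1))) = Add(Mul(13, w), Mul(Pow(x, -1), Add(4, Pow(w, 2), Mul(-3, w)))))
Add(121, Mul(Function('T')(6, Function('c')(0, -5)), Function('N')(-4, -6))) = Add(121, Mul(5, Mul(Pow(-6, -1), Add(4, Pow(-4, 2), Mul(-3, -4), Mul(13, -4, -6))))) = Add(121, Mul(5, Mul(Rational(-1, 6), Add(4, 16, 12, 312)))) = Add(121, Mul(5, Mul(Rational(-1, 6), 344))) = Add(121, Mul(5, Rational(-172, 3))) = Add(121, Rational(-860, 3)) = Rational(-497, 3)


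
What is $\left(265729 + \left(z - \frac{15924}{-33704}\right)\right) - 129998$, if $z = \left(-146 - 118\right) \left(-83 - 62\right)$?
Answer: $\frac{1466220667}{8426} \approx 1.7401 \cdot 10^{5}$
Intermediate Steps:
$z = 38280$ ($z = - 264 \left(-83 - 62\right) = \left(-264\right) \left(-145\right) = 38280$)
$\left(265729 + \left(z - \frac{15924}{-33704}\right)\right) - 129998 = \left(265729 + \left(38280 - \frac{15924}{-33704}\right)\right) - 129998 = \left(265729 + \left(38280 - 15924 \left(- \frac{1}{33704}\right)\right)\right) - 129998 = \left(265729 + \left(38280 - - \frac{3981}{8426}\right)\right) - 129998 = \left(265729 + \left(38280 + \frac{3981}{8426}\right)\right) - 129998 = \left(265729 + \frac{322551261}{8426}\right) - 129998 = \frac{2561583815}{8426} - 129998 = \frac{1466220667}{8426}$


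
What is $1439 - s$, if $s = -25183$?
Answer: $26622$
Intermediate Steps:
$1439 - s = 1439 - -25183 = 1439 + 25183 = 26622$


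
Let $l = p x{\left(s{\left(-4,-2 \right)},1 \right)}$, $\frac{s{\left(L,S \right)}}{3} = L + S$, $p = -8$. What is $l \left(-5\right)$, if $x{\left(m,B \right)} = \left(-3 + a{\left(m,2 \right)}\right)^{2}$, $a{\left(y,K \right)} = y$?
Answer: $17640$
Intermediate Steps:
$s{\left(L,S \right)} = 3 L + 3 S$ ($s{\left(L,S \right)} = 3 \left(L + S\right) = 3 L + 3 S$)
$x{\left(m,B \right)} = \left(-3 + m\right)^{2}$
$l = -3528$ ($l = - 8 \left(-3 + \left(3 \left(-4\right) + 3 \left(-2\right)\right)\right)^{2} = - 8 \left(-3 - 18\right)^{2} = - 8 \left(-21\right)^{2} = \left(-8\right) 441 = -3528$)
$l \left(-5\right) = \left(-3528\right) \left(-5\right) = 17640$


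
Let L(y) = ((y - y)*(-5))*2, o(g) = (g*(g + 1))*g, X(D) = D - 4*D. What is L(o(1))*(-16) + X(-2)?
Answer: 6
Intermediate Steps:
X(D) = -3*D
o(g) = g²*(1 + g) (o(g) = (g*(1 + g))*g = g²*(1 + g))
L(y) = 0 (L(y) = (0*(-5))*2 = 0*2 = 0)
L(o(1))*(-16) + X(-2) = 0*(-16) - 3*(-2) = 0 + 6 = 6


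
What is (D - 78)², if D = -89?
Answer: 27889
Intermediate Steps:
(D - 78)² = (-89 - 78)² = (-167)² = 27889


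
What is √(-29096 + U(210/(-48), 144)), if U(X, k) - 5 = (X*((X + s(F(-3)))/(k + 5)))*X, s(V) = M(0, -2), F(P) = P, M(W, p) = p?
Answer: 3*I*√73485365726/4768 ≈ 170.56*I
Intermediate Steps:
s(V) = -2
U(X, k) = 5 + X²*(-2 + X)/(5 + k) (U(X, k) = 5 + (X*((X - 2)/(k + 5)))*X = 5 + (X*((-2 + X)/(5 + k)))*X = 5 + (X*(-2 + X)/(5 + k))*X = 5 + X²*(-2 + X)/(5 + k))
√(-29096 + U(210/(-48), 144)) = √(-29096 + (25 + (210/(-48))³ - 2*(210/(-48))² + 5*144)/(5 + 144)) = √(-29096 + (25 + (210*(-1/48))³ - 2*(210*(-1/48))² + 720)/149) = √(-29096 + (25 + (-35/8)³ - 2*(-35/8)² + 720)/149) = √(-29096 + (25 - 42875/512 - 2*1225/64 + 720)/149) = √(-29096 + (25 - 42875/512 - 1225/32 + 720)/149) = √(-29096 + (1/149)*(318965/512)) = √(-29096 + 318965/76288) = √(-2219356683/76288) = 3*I*√73485365726/4768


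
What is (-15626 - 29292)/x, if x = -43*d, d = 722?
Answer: 22459/15523 ≈ 1.4468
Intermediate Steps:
x = -31046 (x = -43*722 = -31046)
(-15626 - 29292)/x = (-15626 - 29292)/(-31046) = -44918*(-1/31046) = 22459/15523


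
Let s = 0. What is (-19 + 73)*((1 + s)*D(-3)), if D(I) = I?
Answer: -162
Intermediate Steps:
(-19 + 73)*((1 + s)*D(-3)) = (-19 + 73)*((1 + 0)*(-3)) = 54*(1*(-3)) = 54*(-3) = -162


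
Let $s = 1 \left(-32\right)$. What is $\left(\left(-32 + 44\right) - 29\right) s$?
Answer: $544$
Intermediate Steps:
$s = -32$
$\left(\left(-32 + 44\right) - 29\right) s = \left(\left(-32 + 44\right) - 29\right) \left(-32\right) = \left(12 - 29\right) \left(-32\right) = \left(-17\right) \left(-32\right) = 544$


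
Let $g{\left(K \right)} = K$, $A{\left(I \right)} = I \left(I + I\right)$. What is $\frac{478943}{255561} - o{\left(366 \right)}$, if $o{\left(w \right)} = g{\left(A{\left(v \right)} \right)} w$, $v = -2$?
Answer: $- \frac{747803665}{255561} \approx -2926.1$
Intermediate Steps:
$A{\left(I \right)} = 2 I^{2}$ ($A{\left(I \right)} = I 2 I = 2 I^{2}$)
$o{\left(w \right)} = 8 w$ ($o{\left(w \right)} = 2 \left(-2\right)^{2} w = 2 \cdot 4 w = 8 w$)
$\frac{478943}{255561} - o{\left(366 \right)} = \frac{478943}{255561} - 8 \cdot 366 = 478943 \cdot \frac{1}{255561} - 2928 = \frac{478943}{255561} - 2928 = - \frac{747803665}{255561}$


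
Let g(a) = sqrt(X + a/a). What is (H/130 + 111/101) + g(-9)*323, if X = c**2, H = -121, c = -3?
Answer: 2209/13130 + 323*sqrt(10) ≈ 1021.6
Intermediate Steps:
X = 9 (X = (-3)**2 = 9)
g(a) = sqrt(10) (g(a) = sqrt(9 + a/a) = sqrt(9 + 1) = sqrt(10))
(H/130 + 111/101) + g(-9)*323 = (-121/130 + 111/101) + sqrt(10)*323 = (-121*1/130 + 111*(1/101)) + 323*sqrt(10) = (-121/130 + 111/101) + 323*sqrt(10) = 2209/13130 + 323*sqrt(10)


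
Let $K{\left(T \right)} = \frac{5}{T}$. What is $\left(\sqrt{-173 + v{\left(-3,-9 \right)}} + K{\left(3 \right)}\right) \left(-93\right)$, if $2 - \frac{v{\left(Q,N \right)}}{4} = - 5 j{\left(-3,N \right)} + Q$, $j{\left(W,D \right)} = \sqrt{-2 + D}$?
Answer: $-155 - 93 \sqrt{-153 + 20 i \sqrt{11}} \approx -398.94 - 1175.9 i$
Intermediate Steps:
$v{\left(Q,N \right)} = 8 - 4 Q + 20 \sqrt{-2 + N}$ ($v{\left(Q,N \right)} = 8 - 4 \left(- 5 \sqrt{-2 + N} + Q\right) = 8 - 4 \left(Q - 5 \sqrt{-2 + N}\right) = 8 - \left(- 20 \sqrt{-2 + N} + 4 Q\right) = 8 - 4 Q + 20 \sqrt{-2 + N}$)
$\left(\sqrt{-173 + v{\left(-3,-9 \right)}} + K{\left(3 \right)}\right) \left(-93\right) = \left(\sqrt{-173 + \left(8 - -12 + 20 \sqrt{-2 - 9}\right)} + \frac{5}{3}\right) \left(-93\right) = \left(\sqrt{-173 + \left(8 + 12 + 20 \sqrt{-11}\right)} + 5 \cdot \frac{1}{3}\right) \left(-93\right) = \left(\sqrt{-173 + \left(8 + 12 + 20 i \sqrt{11}\right)} + \frac{5}{3}\right) \left(-93\right) = \left(\sqrt{-173 + \left(20 + 20 i \sqrt{11}\right)} + \frac{5}{3}\right) \left(-93\right) = \left(\sqrt{-153 + 20 i \sqrt{11}} + \frac{5}{3}\right) \left(-93\right) = \left(\frac{5}{3} + \sqrt{-153 + 20 i \sqrt{11}}\right) \left(-93\right) = -155 - 93 \sqrt{-153 + 20 i \sqrt{11}}$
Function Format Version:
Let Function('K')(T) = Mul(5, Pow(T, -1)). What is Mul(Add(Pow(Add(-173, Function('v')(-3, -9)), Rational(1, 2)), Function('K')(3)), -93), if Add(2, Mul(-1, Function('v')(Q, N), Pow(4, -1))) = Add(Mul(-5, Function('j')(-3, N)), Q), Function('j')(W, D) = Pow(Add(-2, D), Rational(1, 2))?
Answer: Add(-155, Mul(-93, Pow(Add(-153, Mul(20, I, Pow(11, Rational(1, 2)))), Rational(1, 2)))) ≈ Add(-398.94, Mul(-1175.9, I))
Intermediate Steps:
Function('v')(Q, N) = Add(8, Mul(-4, Q), Mul(20, Pow(Add(-2, N), Rational(1, 2)))) (Function('v')(Q, N) = Add(8, Mul(-4, Add(Mul(-5, Pow(Add(-2, N), Rational(1, 2))), Q))) = Add(8, Mul(-4, Add(Q, Mul(-5, Pow(Add(-2, N), Rational(1, 2)))))) = Add(8, Add(Mul(-4, Q), Mul(20, Pow(Add(-2, N), Rational(1, 2))))) = Add(8, Mul(-4, Q), Mul(20, Pow(Add(-2, N), Rational(1, 2)))))
Mul(Add(Pow(Add(-173, Function('v')(-3, -9)), Rational(1, 2)), Function('K')(3)), -93) = Mul(Add(Pow(Add(-173, Add(8, Mul(-4, -3), Mul(20, Pow(Add(-2, -9), Rational(1, 2))))), Rational(1, 2)), Mul(5, Pow(3, -1))), -93) = Mul(Add(Pow(Add(-173, Add(8, 12, Mul(20, Pow(-11, Rational(1, 2))))), Rational(1, 2)), Mul(5, Rational(1, 3))), -93) = Mul(Add(Pow(Add(-173, Add(8, 12, Mul(20, Mul(I, Pow(11, Rational(1, 2)))))), Rational(1, 2)), Rational(5, 3)), -93) = Mul(Add(Pow(Add(-173, Add(8, 12, Mul(20, I, Pow(11, Rational(1, 2))))), Rational(1, 2)), Rational(5, 3)), -93) = Mul(Add(Pow(Add(-173, Add(20, Mul(20, I, Pow(11, Rational(1, 2))))), Rational(1, 2)), Rational(5, 3)), -93) = Mul(Add(Pow(Add(-153, Mul(20, I, Pow(11, Rational(1, 2)))), Rational(1, 2)), Rational(5, 3)), -93) = Mul(Add(Rational(5, 3), Pow(Add(-153, Mul(20, I, Pow(11, Rational(1, 2)))), Rational(1, 2))), -93) = Add(-155, Mul(-93, Pow(Add(-153, Mul(20, I, Pow(11, Rational(1, 2)))), Rational(1, 2))))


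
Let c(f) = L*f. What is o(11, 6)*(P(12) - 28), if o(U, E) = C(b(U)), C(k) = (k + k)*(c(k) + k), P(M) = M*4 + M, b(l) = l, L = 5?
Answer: 46464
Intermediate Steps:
c(f) = 5*f
P(M) = 5*M (P(M) = 4*M + M = 5*M)
C(k) = 12*k**2 (C(k) = (k + k)*(5*k + k) = (2*k)*(6*k) = 12*k**2)
o(U, E) = 12*U**2
o(11, 6)*(P(12) - 28) = (12*11**2)*(5*12 - 28) = (12*121)*(60 - 28) = 1452*32 = 46464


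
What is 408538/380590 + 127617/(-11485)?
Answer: -877553902/87421523 ≈ -10.038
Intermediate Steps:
408538/380590 + 127617/(-11485) = 408538*(1/380590) + 127617*(-1/11485) = 204269/190295 - 127617/11485 = -877553902/87421523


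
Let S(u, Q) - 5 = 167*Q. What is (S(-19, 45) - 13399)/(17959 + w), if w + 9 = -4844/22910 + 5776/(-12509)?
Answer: -842405408005/2571969719372 ≈ -0.32753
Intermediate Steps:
S(u, Q) = 5 + 167*Q
w = -1386076233/143290595 (w = -9 + (-4844/22910 + 5776/(-12509)) = -9 + (-4844*1/22910 + 5776*(-1/12509)) = -9 + (-2422/11455 - 5776/12509) = -9 - 96460878/143290595 = -1386076233/143290595 ≈ -9.6732)
(S(-19, 45) - 13399)/(17959 + w) = ((5 + 167*45) - 13399)/(17959 - 1386076233/143290595) = ((5 + 7515) - 13399)/(2571969719372/143290595) = (7520 - 13399)*(143290595/2571969719372) = -5879*143290595/2571969719372 = -842405408005/2571969719372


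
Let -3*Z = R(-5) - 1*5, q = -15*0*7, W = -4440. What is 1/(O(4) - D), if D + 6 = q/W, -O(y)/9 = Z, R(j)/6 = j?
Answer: -1/99 ≈ -0.010101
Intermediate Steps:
R(j) = 6*j
q = 0 (q = 0*7 = 0)
Z = 35/3 (Z = -(6*(-5) - 1*5)/3 = -(-30 - 5)/3 = -⅓*(-35) = 35/3 ≈ 11.667)
O(y) = -105 (O(y) = -9*35/3 = -105)
D = -6 (D = -6 + 0/(-4440) = -6 + 0*(-1/4440) = -6 + 0 = -6)
1/(O(4) - D) = 1/(-105 - 1*(-6)) = 1/(-105 + 6) = 1/(-99) = -1/99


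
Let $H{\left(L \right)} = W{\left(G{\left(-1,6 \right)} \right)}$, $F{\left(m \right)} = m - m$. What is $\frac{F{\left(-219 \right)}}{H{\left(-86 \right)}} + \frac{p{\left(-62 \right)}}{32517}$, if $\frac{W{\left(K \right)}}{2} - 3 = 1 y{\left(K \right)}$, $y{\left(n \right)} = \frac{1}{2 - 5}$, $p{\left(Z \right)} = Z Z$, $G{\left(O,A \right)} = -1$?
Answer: $\frac{3844}{32517} \approx 0.11822$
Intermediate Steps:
$p{\left(Z \right)} = Z^{2}$
$y{\left(n \right)} = - \frac{1}{3}$ ($y{\left(n \right)} = \frac{1}{-3} = - \frac{1}{3}$)
$W{\left(K \right)} = \frac{16}{3}$ ($W{\left(K \right)} = 6 + 2 \cdot 1 \left(- \frac{1}{3}\right) = 6 + 2 \left(- \frac{1}{3}\right) = 6 - \frac{2}{3} = \frac{16}{3}$)
$F{\left(m \right)} = 0$
$H{\left(L \right)} = \frac{16}{3}$
$\frac{F{\left(-219 \right)}}{H{\left(-86 \right)}} + \frac{p{\left(-62 \right)}}{32517} = \frac{0}{\frac{16}{3}} + \frac{\left(-62\right)^{2}}{32517} = 0 \cdot \frac{3}{16} + 3844 \cdot \frac{1}{32517} = 0 + \frac{3844}{32517} = \frac{3844}{32517}$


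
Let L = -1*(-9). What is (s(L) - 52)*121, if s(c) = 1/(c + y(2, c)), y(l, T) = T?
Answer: -113135/18 ≈ -6285.3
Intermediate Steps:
L = 9
s(c) = 1/(2*c) (s(c) = 1/(c + c) = 1/(2*c))
(s(L) - 52)*121 = ((½)/9 - 52)*121 = ((½)*(⅑) - 52)*121 = (1/18 - 52)*121 = -935/18*121 = -113135/18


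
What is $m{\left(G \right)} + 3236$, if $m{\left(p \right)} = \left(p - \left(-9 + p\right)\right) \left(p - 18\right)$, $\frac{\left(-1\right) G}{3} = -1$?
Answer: $3101$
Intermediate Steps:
$G = 3$ ($G = \left(-3\right) \left(-1\right) = 3$)
$m{\left(p \right)} = -162 + 9 p$ ($m{\left(p \right)} = 9 \left(-18 + p\right) = -162 + 9 p$)
$m{\left(G \right)} + 3236 = \left(-162 + 9 \cdot 3\right) + 3236 = \left(-162 + 27\right) + 3236 = -135 + 3236 = 3101$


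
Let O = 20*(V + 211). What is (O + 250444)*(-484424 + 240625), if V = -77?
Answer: -61711378076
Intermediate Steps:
O = 2680 (O = 20*(-77 + 211) = 20*134 = 2680)
(O + 250444)*(-484424 + 240625) = (2680 + 250444)*(-484424 + 240625) = 253124*(-243799) = -61711378076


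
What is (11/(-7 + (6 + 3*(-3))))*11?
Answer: -121/10 ≈ -12.100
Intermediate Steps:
(11/(-7 + (6 + 3*(-3))))*11 = (11/(-7 + (6 - 9)))*11 = (11/(-7 - 3))*11 = (11/(-10))*11 = (11*(-1/10))*11 = -11/10*11 = -121/10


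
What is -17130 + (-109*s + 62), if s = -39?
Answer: -12817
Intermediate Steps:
-17130 + (-109*s + 62) = -17130 + (-109*(-39) + 62) = -17130 + (4251 + 62) = -17130 + 4313 = -12817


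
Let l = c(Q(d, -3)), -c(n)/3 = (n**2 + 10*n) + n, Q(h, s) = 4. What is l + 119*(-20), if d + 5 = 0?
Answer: -2560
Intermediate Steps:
d = -5 (d = -5 + 0 = -5)
c(n) = -33*n - 3*n**2 (c(n) = -3*((n**2 + 10*n) + n) = -3*(n**2 + 11*n) = -33*n - 3*n**2)
l = -180 (l = -3*4*(11 + 4) = -3*4*15 = -180)
l + 119*(-20) = -180 + 119*(-20) = -180 - 2380 = -2560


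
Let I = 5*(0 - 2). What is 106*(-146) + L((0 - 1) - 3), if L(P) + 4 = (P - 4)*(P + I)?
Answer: -15368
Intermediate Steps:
I = -10 (I = 5*(-2) = -10)
L(P) = -4 + (-10 + P)*(-4 + P) (L(P) = -4 + (P - 4)*(P - 10) = -4 + (-4 + P)*(-10 + P) = -4 + (-10 + P)*(-4 + P))
106*(-146) + L((0 - 1) - 3) = 106*(-146) + (36 + ((0 - 1) - 3)**2 - 14*((0 - 1) - 3)) = -15476 + (36 + (-1 - 3)**2 - 14*(-1 - 3)) = -15476 + (36 + (-4)**2 - 14*(-4)) = -15476 + (36 + 16 + 56) = -15476 + 108 = -15368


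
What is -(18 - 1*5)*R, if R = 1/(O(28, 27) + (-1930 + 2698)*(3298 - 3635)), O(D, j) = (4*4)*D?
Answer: 13/258368 ≈ 5.0316e-5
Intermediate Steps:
O(D, j) = 16*D
R = -1/258368 (R = 1/(16*28 + (-1930 + 2698)*(3298 - 3635)) = 1/(448 + 768*(-337)) = 1/(448 - 258816) = 1/(-258368) = -1/258368 ≈ -3.8704e-6)
-(18 - 1*5)*R = -(18 - 1*5)*(-1)/258368 = -(18 - 5)*(-1)/258368 = -13*(-1)/258368 = -1*(-13/258368) = 13/258368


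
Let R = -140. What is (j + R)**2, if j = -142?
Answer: 79524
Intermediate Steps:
(j + R)**2 = (-142 - 140)**2 = (-282)**2 = 79524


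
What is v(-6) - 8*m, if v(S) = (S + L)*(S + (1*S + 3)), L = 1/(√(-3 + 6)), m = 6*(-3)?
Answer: 198 - 3*√3 ≈ 192.80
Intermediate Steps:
m = -18
L = √3/3 (L = 1/(√3) = √3/3 ≈ 0.57735)
v(S) = (3 + 2*S)*(S + √3/3) (v(S) = (S + √3/3)*(S + (1*S + 3)) = (S + √3/3)*(S + (S + 3)) = (S + √3/3)*(S + (3 + S)) = (S + √3/3)*(3 + 2*S) = (3 + 2*S)*(S + √3/3))
v(-6) - 8*m = (√3 + 2*(-6)² + 3*(-6) + (⅔)*(-6)*√3) - 8*(-18) = (√3 + 2*36 - 18 - 4*√3) + 144 = (√3 + 72 - 18 - 4*√3) + 144 = (54 - 3*√3) + 144 = 198 - 3*√3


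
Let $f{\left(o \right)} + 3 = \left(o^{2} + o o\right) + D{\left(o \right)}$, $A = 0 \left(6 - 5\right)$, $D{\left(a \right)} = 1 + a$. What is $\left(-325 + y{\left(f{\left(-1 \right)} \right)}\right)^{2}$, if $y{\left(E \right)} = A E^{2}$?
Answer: $105625$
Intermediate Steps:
$A = 0$ ($A = 0 \cdot 1 = 0$)
$f{\left(o \right)} = -2 + o + 2 o^{2}$ ($f{\left(o \right)} = -3 + \left(\left(o^{2} + o o\right) + \left(1 + o\right)\right) = -3 + \left(\left(o^{2} + o^{2}\right) + \left(1 + o\right)\right) = -3 + \left(2 o^{2} + \left(1 + o\right)\right) = -3 + \left(1 + o + 2 o^{2}\right) = -2 + o + 2 o^{2}$)
$y{\left(E \right)} = 0$ ($y{\left(E \right)} = 0 E^{2} = 0$)
$\left(-325 + y{\left(f{\left(-1 \right)} \right)}\right)^{2} = \left(-325 + 0\right)^{2} = \left(-325\right)^{2} = 105625$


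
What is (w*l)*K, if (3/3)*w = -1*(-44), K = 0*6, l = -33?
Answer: 0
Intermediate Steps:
K = 0
w = 44 (w = -1*(-44) = 44)
(w*l)*K = (44*(-33))*0 = -1452*0 = 0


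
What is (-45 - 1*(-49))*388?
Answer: 1552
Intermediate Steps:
(-45 - 1*(-49))*388 = (-45 + 49)*388 = 4*388 = 1552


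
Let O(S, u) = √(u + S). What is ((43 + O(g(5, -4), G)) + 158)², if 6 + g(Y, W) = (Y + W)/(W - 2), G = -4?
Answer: (1206 + I*√366)²/36 ≈ 40391.0 + 1281.8*I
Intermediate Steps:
g(Y, W) = -6 + (W + Y)/(-2 + W) (g(Y, W) = -6 + (Y + W)/(W - 2) = -6 + (W + Y)/(-2 + W))
O(S, u) = √(S + u)
((43 + O(g(5, -4), G)) + 158)² = ((43 + √((12 + 5 - 5*(-4))/(-2 - 4) - 4)) + 158)² = ((43 + √((12 + 5 + 20)/(-6) - 4)) + 158)² = ((43 + √(-⅙*37 - 4)) + 158)² = ((43 + √(-37/6 - 4)) + 158)² = ((43 + √(-61/6)) + 158)² = ((43 + I*√366/6) + 158)² = (201 + I*√366/6)²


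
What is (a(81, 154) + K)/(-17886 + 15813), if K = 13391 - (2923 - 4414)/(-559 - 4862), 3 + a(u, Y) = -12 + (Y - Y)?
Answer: -8056645/1248637 ≈ -6.4524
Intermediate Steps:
a(u, Y) = -15 (a(u, Y) = -3 + (-12 + (Y - Y)) = -3 + (-12 + 0) = -3 - 12 = -15)
K = 24197040/1807 (K = 13391 - (-1491)/(-5421) = 13391 - (-1491)*(-1)/5421 = 13391 - 1*497/1807 = 13391 - 497/1807 = 24197040/1807 ≈ 13391.)
(a(81, 154) + K)/(-17886 + 15813) = (-15 + 24197040/1807)/(-17886 + 15813) = (24169935/1807)/(-2073) = (24169935/1807)*(-1/2073) = -8056645/1248637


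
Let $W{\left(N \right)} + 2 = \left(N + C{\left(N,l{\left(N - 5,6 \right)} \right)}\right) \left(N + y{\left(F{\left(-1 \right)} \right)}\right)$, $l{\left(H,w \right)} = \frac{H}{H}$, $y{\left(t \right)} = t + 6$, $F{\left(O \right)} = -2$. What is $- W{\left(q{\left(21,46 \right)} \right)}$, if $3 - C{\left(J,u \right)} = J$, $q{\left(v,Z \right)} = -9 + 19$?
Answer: $-40$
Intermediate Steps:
$y{\left(t \right)} = 6 + t$
$l{\left(H,w \right)} = 1$
$q{\left(v,Z \right)} = 10$
$C{\left(J,u \right)} = 3 - J$
$W{\left(N \right)} = 10 + 3 N$ ($W{\left(N \right)} = -2 + \left(N - \left(-3 + N\right)\right) \left(N + \left(6 - 2\right)\right) = -2 + 3 \left(N + 4\right) = -2 + 3 \left(4 + N\right) = -2 + \left(12 + 3 N\right) = 10 + 3 N$)
$- W{\left(q{\left(21,46 \right)} \right)} = - (10 + 3 \cdot 10) = - (10 + 30) = \left(-1\right) 40 = -40$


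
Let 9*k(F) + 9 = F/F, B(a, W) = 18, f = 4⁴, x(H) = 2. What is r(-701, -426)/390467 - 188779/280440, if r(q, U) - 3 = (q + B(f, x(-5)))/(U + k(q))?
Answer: -141598215864293/210354428287080 ≈ -0.67314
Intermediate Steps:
f = 256
k(F) = -8/9 (k(F) = -1 + (F/F)/9 = -1 + (⅑)*1 = -1 + ⅑ = -8/9)
r(q, U) = 3 + (18 + q)/(-8/9 + U) (r(q, U) = 3 + (q + 18)/(U - 8/9) = 3 + (18 + q)/(-8/9 + U))
r(-701, -426)/390467 - 188779/280440 = (3*(46 + 3*(-701) + 9*(-426))/(-8 + 9*(-426)))/390467 - 188779/280440 = (3*(46 - 2103 - 3834)/(-8 - 3834))*(1/390467) - 188779*1/280440 = (3*(-5891)/(-3842))*(1/390467) - 188779/280440 = (3*(-1/3842)*(-5891))*(1/390467) - 188779/280440 = (17673/3842)*(1/390467) - 188779/280440 = 17673/1500174214 - 188779/280440 = -141598215864293/210354428287080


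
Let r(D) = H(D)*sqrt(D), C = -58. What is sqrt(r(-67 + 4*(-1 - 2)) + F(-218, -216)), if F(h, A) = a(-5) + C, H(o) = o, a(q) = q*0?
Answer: sqrt(-58 - 79*I*sqrt(79)) ≈ 17.98 - 19.526*I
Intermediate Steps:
a(q) = 0
F(h, A) = -58 (F(h, A) = 0 - 58 = -58)
r(D) = D**(3/2) (r(D) = D*sqrt(D) = D**(3/2))
sqrt(r(-67 + 4*(-1 - 2)) + F(-218, -216)) = sqrt((-67 + 4*(-1 - 2))**(3/2) - 58) = sqrt((-67 + 4*(-3))**(3/2) - 58) = sqrt((-67 - 12)**(3/2) - 58) = sqrt((-79)**(3/2) - 58) = sqrt(-79*I*sqrt(79) - 58) = sqrt(-58 - 79*I*sqrt(79))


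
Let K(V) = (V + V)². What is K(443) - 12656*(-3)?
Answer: 822964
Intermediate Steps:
K(V) = 4*V² (K(V) = (2*V)² = 4*V²)
K(443) - 12656*(-3) = 4*443² - 12656*(-3) = 4*196249 + 37968 = 784996 + 37968 = 822964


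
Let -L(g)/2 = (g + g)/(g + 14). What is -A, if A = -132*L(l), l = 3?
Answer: -1584/17 ≈ -93.177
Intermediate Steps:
L(g) = -4*g/(14 + g) (L(g) = -2*(g + g)/(g + 14) = -2*2*g/(14 + g) = -4*g/(14 + g))
A = 1584/17 (A = -(-528)*3/(14 + 3) = -(-528)*3/17 = -132*(-12/17) = 1584/17 ≈ 93.177)
-A = -1*1584/17 = -1584/17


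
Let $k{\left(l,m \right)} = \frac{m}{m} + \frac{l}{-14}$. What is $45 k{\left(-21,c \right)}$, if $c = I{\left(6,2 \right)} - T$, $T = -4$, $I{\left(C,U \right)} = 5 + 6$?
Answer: $\frac{225}{2} \approx 112.5$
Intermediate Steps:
$I{\left(C,U \right)} = 11$
$c = 15$ ($c = 11 - -4 = 11 + 4 = 15$)
$k{\left(l,m \right)} = 1 - \frac{l}{14}$ ($k{\left(l,m \right)} = 1 + l \left(- \frac{1}{14}\right) = 1 - \frac{l}{14}$)
$45 k{\left(-21,c \right)} = 45 \left(1 - - \frac{3}{2}\right) = 45 \left(1 + \frac{3}{2}\right) = 45 \cdot \frac{5}{2} = \frac{225}{2}$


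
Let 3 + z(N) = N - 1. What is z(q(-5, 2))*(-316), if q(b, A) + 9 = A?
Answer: 3476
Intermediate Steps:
q(b, A) = -9 + A
z(N) = -4 + N (z(N) = -3 + (N - 1) = -3 + (-1 + N) = -4 + N)
z(q(-5, 2))*(-316) = (-4 + (-9 + 2))*(-316) = (-4 - 7)*(-316) = -11*(-316) = 3476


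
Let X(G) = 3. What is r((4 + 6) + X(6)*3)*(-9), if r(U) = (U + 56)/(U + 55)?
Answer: -675/74 ≈ -9.1216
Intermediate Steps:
r(U) = (56 + U)/(55 + U)
r((4 + 6) + X(6)*3)*(-9) = ((56 + ((4 + 6) + 3*3))/(55 + ((4 + 6) + 3*3)))*(-9) = ((56 + (10 + 9))/(55 + (10 + 9)))*(-9) = ((56 + 19)/(55 + 19))*(-9) = (75/74)*(-9) = -675/74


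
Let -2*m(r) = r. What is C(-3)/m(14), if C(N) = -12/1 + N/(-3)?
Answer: 11/7 ≈ 1.5714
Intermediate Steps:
m(r) = -r/2
C(N) = -12 - N/3 (C(N) = -12*1 + N*(-⅓) = -12 - N/3)
C(-3)/m(14) = (-12 - ⅓*(-3))/((-½*14)) = (-12 + 1)/(-7) = -11*(-⅐) = 11/7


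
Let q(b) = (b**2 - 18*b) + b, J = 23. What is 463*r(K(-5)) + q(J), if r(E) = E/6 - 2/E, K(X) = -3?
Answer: 1291/6 ≈ 215.17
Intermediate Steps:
q(b) = b**2 - 17*b
r(E) = -2/E + E/6 (r(E) = E*(1/6) - 2/E = E/6 - 2/E = -2/E + E/6)
463*r(K(-5)) + q(J) = 463*(-2/(-3) + (1/6)*(-3)) + 23*(-17 + 23) = 463*(-2*(-1/3) - 1/2) + 23*6 = 463*(2/3 - 1/2) + 138 = 463*(1/6) + 138 = 463/6 + 138 = 1291/6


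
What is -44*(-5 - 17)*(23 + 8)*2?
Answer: 60016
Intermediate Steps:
-44*(-5 - 17)*(23 + 8)*2 = -(-968)*31*2 = -44*(-682)*2 = 30008*2 = 60016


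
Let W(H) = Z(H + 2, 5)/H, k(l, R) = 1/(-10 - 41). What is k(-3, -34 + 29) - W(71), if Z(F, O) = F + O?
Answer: -4049/3621 ≈ -1.1182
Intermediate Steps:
k(l, R) = -1/51 (k(l, R) = 1/(-51) = -1/51)
W(H) = (7 + H)/H (W(H) = ((H + 2) + 5)/H = ((2 + H) + 5)/H = (7 + H)/H)
k(-3, -34 + 29) - W(71) = -1/51 - (7 + 71)/71 = -1/51 - 78/71 = -4049/3621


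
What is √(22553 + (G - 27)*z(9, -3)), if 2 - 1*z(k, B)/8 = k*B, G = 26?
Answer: √22321 ≈ 149.40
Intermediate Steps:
z(k, B) = 16 - 8*B*k (z(k, B) = 16 - 8*k*B = 16 - 8*B*k)
√(22553 + (G - 27)*z(9, -3)) = √(22553 + (26 - 27)*(16 - 8*(-3)*9)) = √(22553 - (16 + 216)) = √(22553 - 1*232) = √(22553 - 232) = √22321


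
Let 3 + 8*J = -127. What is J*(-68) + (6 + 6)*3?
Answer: 1141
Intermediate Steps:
J = -65/4 (J = -3/8 + (1/8)*(-127) = -3/8 - 127/8 = -65/4 ≈ -16.250)
J*(-68) + (6 + 6)*3 = -65/4*(-68) + (6 + 6)*3 = 1105 + 12*3 = 1105 + 36 = 1141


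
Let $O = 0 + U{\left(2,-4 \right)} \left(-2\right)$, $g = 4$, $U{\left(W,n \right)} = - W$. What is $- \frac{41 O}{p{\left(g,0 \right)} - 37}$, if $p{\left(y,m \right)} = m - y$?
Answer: $4$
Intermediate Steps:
$O = 4$ ($O = 0 + \left(-1\right) 2 \left(-2\right) = 0 - -4 = 0 + 4 = 4$)
$- \frac{41 O}{p{\left(g,0 \right)} - 37} = - \frac{41 \cdot 4}{\left(0 - 4\right) - 37} = - \frac{164}{\left(0 - 4\right) - 37} = - \frac{164}{-4 - 37} = - \frac{164}{-41} = - \frac{164 \left(-1\right)}{41} = \left(-1\right) \left(-4\right) = 4$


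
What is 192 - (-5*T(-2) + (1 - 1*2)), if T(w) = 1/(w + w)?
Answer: 767/4 ≈ 191.75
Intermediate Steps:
T(w) = 1/(2*w)
192 - (-5*T(-2) + (1 - 1*2)) = 192 - (-5/(2*(-2)) + (1 - 1*2)) = 192 - (-5*(-1)/(2*2) + (1 - 2)) = 192 - (-5*(-¼) - 1) = 192 - (5/4 - 1) = 192 - 1*¼ = 192 - ¼ = 767/4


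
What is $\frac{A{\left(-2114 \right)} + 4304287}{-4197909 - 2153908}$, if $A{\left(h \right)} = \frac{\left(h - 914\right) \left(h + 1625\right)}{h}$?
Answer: $- \frac{4548891013}{6713870569} \approx -0.67754$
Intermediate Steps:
$A{\left(h \right)} = \frac{\left(-914 + h\right) \left(1625 + h\right)}{h}$
$\frac{A{\left(-2114 \right)} + 4304287}{-4197909 - 2153908} = \frac{\left(711 - 2114 - \frac{1485250}{-2114}\right) + 4304287}{-4197909 - 2153908} = \frac{\left(711 - 2114 - - \frac{742625}{1057}\right) + 4304287}{-6351817} = \left(\left(711 - 2114 + \frac{742625}{1057}\right) + 4304287\right) \left(- \frac{1}{6351817}\right) = \left(- \frac{740346}{1057} + 4304287\right) \left(- \frac{1}{6351817}\right) = \frac{4548891013}{1057} \left(- \frac{1}{6351817}\right) = - \frac{4548891013}{6713870569}$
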